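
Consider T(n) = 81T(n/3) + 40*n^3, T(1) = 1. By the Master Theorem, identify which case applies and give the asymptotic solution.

a=81, b=3, f(n)=40*n^3.
log_3(81) = 4 > 3.
Since f(n) = O(n^3) is polynomially smaller than n^4, Case 1 applies.
T(n) = Theta(n^4).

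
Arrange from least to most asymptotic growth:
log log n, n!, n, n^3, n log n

Ordered by growth rate: log log n < n < n log n < n^3 < n!.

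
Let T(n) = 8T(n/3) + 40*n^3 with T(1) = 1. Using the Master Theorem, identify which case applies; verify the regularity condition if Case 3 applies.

a=8, b=3, f(n)=40*n^3.
log_3(8) = 1.893 < 3.
f(n) = Omega(n^(1.893+epsilon)) for some epsilon > 0, so Case 3 is the candidate.
Regularity: a*f(n/b) = 8*40*(n/3)^3 = (8/27)*40*n^3 <= c*f(n) with c = 8/27 < 1. Satisfied.
Case 3: T(n) = Theta(n^3).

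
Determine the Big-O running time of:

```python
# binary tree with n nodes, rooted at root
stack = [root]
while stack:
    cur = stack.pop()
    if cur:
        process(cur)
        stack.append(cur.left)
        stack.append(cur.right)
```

Time complexity: O(n).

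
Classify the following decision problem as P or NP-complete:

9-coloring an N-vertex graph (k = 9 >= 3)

This problem is NP-complete: graph k-coloring for k>=3 is NP-complete by reduction from 3-SAT.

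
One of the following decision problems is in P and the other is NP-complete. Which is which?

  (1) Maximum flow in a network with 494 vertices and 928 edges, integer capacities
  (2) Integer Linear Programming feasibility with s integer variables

(1) is P: Edmonds-Karp / push-relabel run in polynomial time.
(2) is NP-complete: ILP feasibility is NP-complete (LP relaxation is in P).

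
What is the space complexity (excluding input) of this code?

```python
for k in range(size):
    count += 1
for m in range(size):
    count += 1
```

Space complexity: O(1).
Only a constant amount of auxiliary storage is used; nothing grows with n.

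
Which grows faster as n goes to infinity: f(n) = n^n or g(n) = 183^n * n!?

g(n) = 183^n * n! grows faster: by Stirling n! ~ sqrt(2 pi n)(n/e)^n, so 183^n n! / n^n ~ (183/e)^n sqrt(2 pi n) -> infinity since 183/e > 1.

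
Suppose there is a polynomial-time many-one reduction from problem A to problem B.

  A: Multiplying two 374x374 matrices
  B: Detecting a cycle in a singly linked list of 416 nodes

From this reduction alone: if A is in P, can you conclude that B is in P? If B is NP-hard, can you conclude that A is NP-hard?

A poly-time reduction A <=_p B transfers tractability DOWN (B easy => A easy) and hardness UP (A hard => B hard), not the reverse.
From A in P, the reduction alone does NOT give B in P: any problem in P trivially reduces to SAT, yet SAT is not known to be in P.
From B NP-hard, the reduction alone does NOT give A NP-hard: again, easy problems reduce to hard ones.
(Here in fact A is P and B is P.)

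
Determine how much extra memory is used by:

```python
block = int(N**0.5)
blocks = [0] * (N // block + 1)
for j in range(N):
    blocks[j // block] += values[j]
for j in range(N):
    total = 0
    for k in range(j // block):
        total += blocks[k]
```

Space complexity: O(sqrt(n)).
Storage scales with sqrt(n).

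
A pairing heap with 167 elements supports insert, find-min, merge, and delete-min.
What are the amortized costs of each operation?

Pairing heaps are self-adjusting heap-ordered trees. Insert and merge link two roots: O(1). Find-min reads the root: O(1). Delete-min removes the root, then pairs children in two passes; amortized cost is O(log 167) = O(log n).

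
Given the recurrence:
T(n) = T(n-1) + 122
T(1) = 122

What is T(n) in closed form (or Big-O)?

Unrolling: T(n) = T(n-1) + 122 = T(n-2) + 2*122 = ... = T(1) + (n-1)*122 = 122 + (n-1)*122 = 122n.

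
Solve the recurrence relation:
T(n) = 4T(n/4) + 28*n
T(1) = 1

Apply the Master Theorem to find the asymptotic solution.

a=4, b=4, f(n)=28*n. log_4(4) = 1. Case 2: T(n) = O(n log n).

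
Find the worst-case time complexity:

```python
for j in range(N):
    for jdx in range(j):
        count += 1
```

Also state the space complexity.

Time complexity: O(n^2).
Space complexity: O(1).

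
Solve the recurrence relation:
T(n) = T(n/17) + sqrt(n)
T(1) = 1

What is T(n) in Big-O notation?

Each level contributes sqrt(n/17^k). Geometric series with ratio 1/sqrt(17) < 1 sums to O(sqrt(n)).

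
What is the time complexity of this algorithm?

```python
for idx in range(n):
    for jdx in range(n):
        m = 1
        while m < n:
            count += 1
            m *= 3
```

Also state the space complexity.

Time complexity: O(n^2 log n).
Space complexity: O(1).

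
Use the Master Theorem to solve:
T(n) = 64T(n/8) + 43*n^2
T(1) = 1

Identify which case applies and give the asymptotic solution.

a=64, b=8, f(n)=43*n^2.
log_8(64) = 2, so n^(log_b(a)) = n^2.
f(n) = Theta(n^2), so Case 2 applies.
T(n) = Theta(n^2 log n).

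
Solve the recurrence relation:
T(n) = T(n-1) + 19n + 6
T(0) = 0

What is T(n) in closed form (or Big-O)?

Dominant term in sum is 19*sum(i, i=1..n) = 19*n*(n+1)/2 = O(n^2).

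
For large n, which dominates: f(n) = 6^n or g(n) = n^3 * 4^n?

f(n) = 6^n grows faster: 6^n / (n^3 4^n) = (6/4)^n / n^3 -> infinity since 6/4 > 1.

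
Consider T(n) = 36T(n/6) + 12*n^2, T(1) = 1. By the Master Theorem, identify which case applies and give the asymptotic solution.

a=36, b=6, f(n)=12*n^2.
log_6(36) = 2, so n^(log_b(a)) = n^2.
f(n) = Theta(n^2), so Case 2 applies.
T(n) = Theta(n^2 log n).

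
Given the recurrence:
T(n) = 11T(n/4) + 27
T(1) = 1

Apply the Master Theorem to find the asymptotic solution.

a=11, b=4, f(n)=27. log_4(11) = 1.73. Case 1 of Master Theorem: T(n) = O(n^1.73).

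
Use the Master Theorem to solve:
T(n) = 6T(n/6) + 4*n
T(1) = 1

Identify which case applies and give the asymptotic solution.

a=6, b=6, f(n)=4*n.
log_6(6) = 1, so n^(log_b(a)) = n.
f(n) = Theta(n), so Case 2 applies.
T(n) = Theta(n log n).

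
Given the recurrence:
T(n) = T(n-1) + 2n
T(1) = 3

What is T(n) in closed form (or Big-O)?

Unrolling: T(n) = 3 + 2*(2 + 3 + ... + n) = 3 + 2*(n(n+1)/2 - 1) = O(n^2).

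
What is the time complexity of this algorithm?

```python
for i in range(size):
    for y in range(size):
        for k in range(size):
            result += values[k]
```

Time complexity: O(n^3).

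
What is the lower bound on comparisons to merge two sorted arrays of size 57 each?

To merge two sorted arrays of size 57, we need at least 113 comparisons in the worst case. An adversary can force every element to be compared.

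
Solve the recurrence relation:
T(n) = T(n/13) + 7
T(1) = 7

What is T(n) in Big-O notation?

Each step divides n by 13 and adds 7. After log_13(n) steps, T(n) = O(log n).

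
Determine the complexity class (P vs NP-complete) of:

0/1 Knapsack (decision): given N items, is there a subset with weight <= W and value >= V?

This problem is NP-complete: reduces from Subset Sum.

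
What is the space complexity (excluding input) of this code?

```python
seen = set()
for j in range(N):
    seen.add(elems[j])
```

Space complexity: O(n).
Auxiliary storage grows linearly with the input size n in the worst case.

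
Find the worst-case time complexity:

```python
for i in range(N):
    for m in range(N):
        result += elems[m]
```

Time complexity: O(n^2).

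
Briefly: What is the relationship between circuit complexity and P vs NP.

A language is in P iff it has polynomial-size uniform circuit families. P/poly contains all languages decidable by polynomial-size circuits (even non-uniform). If NP is not in P/poly, then P != NP. Proving super-polynomial circuit lower bounds for an NP problem would separate P from NP.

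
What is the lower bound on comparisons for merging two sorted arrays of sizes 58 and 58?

Adversary argument: with sizes 58 and 58 (differing by at most 1), interleave the two arrays so that every consecutive pair in the output comes from different inputs. Then each of the 115 adjacent output pairs must be directly compared, or the algorithm cannot determine their relative order. So 115 comparisons are necessary; standard merge achieves this.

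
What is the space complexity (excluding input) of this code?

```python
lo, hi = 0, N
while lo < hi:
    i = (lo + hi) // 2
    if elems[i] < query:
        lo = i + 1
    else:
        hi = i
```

Space complexity: O(1).
Only a constant amount of auxiliary storage is used; nothing grows with n.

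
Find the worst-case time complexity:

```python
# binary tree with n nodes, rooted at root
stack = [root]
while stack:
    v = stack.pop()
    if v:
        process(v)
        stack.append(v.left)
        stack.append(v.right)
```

Time complexity: O(n).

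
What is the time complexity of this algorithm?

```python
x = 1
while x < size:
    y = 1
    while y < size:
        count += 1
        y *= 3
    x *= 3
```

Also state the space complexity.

Time complexity: O(log^2 n).
Space complexity: O(1).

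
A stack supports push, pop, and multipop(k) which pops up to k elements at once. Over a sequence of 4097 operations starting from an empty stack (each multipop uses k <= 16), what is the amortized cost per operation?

Each element is pushed exactly once and popped at most once (whether by pop or as part of a multipop). So the total number of individual pops over the whole sequence is at most the number of pushes, which is at most 4097. Total work <= 2 * 4097, hence O(1) amortized per operation.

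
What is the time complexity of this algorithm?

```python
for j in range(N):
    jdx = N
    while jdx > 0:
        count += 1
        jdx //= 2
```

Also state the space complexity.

Time complexity: O(n log n).
Space complexity: O(1).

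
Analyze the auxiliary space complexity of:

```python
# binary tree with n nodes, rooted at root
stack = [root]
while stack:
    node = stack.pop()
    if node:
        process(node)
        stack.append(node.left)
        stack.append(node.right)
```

Space complexity: O(n).
Auxiliary storage grows linearly with the input size n in the worst case.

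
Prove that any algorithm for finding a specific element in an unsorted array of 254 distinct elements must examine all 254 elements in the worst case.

Adversary argument: if the algorithm examines fewer than 254 elements, the adversary places the target in an unexamined position. The algorithm cannot distinguish 'not present' from 'in unexamined position'.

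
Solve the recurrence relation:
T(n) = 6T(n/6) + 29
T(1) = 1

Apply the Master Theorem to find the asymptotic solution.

a=6, b=6, f(n)=29. log_6(6) = 1. Case 1 of Master Theorem: T(n) = O(n^1).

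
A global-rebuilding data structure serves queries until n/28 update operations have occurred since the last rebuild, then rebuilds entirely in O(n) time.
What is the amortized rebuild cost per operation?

The O(n) rebuild is triggered by n/28 operations, so each contributes O(n)/(n/28) = O(28) = O(1) to the rebuild cost.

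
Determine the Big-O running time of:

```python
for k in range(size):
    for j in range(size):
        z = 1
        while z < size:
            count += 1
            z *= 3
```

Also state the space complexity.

Time complexity: O(n^2 log n).
Space complexity: O(1).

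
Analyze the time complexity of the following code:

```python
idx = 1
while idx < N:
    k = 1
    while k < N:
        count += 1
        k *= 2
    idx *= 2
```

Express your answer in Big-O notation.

Time complexity: O(log^2 n).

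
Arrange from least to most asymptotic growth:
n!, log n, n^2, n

Ordered by growth rate: log n < n < n^2 < n!.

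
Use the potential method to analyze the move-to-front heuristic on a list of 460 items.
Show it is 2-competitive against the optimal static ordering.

Let Phi = number of inversions between the MTF list and the optimal static list (0 <= Phi <= C(460,2)). Accessing an element at MTF position k and optimal position j: the move-to-front destroys all k-1 inversions in front of it that are not in front in optimal (>= k-j of them) and creates at most j-1 new ones. Amortized cost <= k + (j-1) - (k-j) = 2j - 1 <= 2 * optimal cost.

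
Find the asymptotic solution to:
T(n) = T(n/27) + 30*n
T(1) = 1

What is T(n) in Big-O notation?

Geometric series: 30*n*(1 + 1/27 + 1/27^2 + ...) = O(n). T(n) = O(n).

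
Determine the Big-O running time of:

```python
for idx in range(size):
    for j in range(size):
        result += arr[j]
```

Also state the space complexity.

Time complexity: O(n^2).
Space complexity: O(1).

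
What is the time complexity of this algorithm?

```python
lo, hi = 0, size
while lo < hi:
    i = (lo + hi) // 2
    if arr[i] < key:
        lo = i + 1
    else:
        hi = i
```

Time complexity: O(log n).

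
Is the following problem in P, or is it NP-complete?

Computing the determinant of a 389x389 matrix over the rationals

This problem is in P: Gaussian elimination runs in O(n^3).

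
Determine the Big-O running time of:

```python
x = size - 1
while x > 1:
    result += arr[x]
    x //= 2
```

Time complexity: O(log n).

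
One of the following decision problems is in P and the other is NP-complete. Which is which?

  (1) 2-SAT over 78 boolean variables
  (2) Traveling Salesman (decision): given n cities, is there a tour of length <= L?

(1) is P: 2-SAT is solvable in linear time via implication-graph SCCs.
(2) is NP-complete: reduces from Hamiltonian Cycle.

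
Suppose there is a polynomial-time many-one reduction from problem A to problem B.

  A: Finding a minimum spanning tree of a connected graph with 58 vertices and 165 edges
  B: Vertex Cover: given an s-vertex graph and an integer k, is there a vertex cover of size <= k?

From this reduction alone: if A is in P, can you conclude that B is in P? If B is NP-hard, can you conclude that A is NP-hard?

A poly-time reduction A <=_p B transfers tractability DOWN (B easy => A easy) and hardness UP (A hard => B hard), not the reverse.
From A in P, the reduction alone does NOT give B in P: any problem in P trivially reduces to SAT, yet SAT is not known to be in P.
From B NP-hard, the reduction alone does NOT give A NP-hard: again, easy problems reduce to hard ones.
(Here in fact A is P and B is NP-complete.)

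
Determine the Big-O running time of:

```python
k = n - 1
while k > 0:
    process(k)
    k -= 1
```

Time complexity: O(n).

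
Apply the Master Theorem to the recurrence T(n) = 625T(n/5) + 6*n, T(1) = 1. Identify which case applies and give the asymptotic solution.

a=625, b=5, f(n)=6*n.
log_5(625) = 4 > 1.
Since f(n) = O(n^1) is polynomially smaller than n^4, Case 1 applies.
T(n) = Theta(n^4).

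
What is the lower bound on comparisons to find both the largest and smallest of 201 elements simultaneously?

Pair elements first (floor(201/2) comparisons), then find max among winners and min among losers. Total: ceil(3*201/2) - 2 = 300 comparisons.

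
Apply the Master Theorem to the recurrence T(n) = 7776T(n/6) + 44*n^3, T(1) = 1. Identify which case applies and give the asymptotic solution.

a=7776, b=6, f(n)=44*n^3.
log_6(7776) = 5 > 3.
Since f(n) = O(n^3) is polynomially smaller than n^5, Case 1 applies.
T(n) = Theta(n^5).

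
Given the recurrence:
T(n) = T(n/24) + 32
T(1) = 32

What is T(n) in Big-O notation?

Each step divides n by 24 and adds 32. After log_24(n) steps, T(n) = O(log n).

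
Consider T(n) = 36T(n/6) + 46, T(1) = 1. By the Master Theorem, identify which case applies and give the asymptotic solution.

a=36, b=6, f(n)=46.
log_6(36) = 2 > 0.
Since f(n) = O(n^0) is polynomially smaller than n^2, Case 1 applies.
T(n) = Theta(n^2).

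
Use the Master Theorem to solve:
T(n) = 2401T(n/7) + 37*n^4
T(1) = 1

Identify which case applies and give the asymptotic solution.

a=2401, b=7, f(n)=37*n^4.
log_7(2401) = 4, so n^(log_b(a)) = n^4.
f(n) = Theta(n^4), so Case 2 applies.
T(n) = Theta(n^4 log n).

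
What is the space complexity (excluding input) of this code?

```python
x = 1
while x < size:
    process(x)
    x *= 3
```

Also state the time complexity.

Space complexity: O(1).
Only a constant amount of auxiliary storage is used; nothing grows with n.
Time complexity: O(log n).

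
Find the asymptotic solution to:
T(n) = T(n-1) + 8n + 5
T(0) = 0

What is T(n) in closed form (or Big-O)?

Dominant term in sum is 8*sum(i, i=1..n) = 8*n*(n+1)/2 = O(n^2).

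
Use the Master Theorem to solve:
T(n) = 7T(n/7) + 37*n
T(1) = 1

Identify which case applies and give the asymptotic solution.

a=7, b=7, f(n)=37*n.
log_7(7) = 1, so n^(log_b(a)) = n.
f(n) = Theta(n), so Case 2 applies.
T(n) = Theta(n log n).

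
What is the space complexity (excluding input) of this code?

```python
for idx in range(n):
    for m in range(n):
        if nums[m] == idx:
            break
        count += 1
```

Space complexity: O(1).
Only a constant amount of auxiliary storage is used; nothing grows with n.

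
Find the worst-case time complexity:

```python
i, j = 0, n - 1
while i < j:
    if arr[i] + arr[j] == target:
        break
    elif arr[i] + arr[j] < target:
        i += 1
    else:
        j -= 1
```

Time complexity: O(n).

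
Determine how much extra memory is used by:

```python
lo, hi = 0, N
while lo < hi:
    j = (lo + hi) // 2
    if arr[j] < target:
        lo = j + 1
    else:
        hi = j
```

Space complexity: O(1).
Only a constant amount of auxiliary storage is used; nothing grows with n.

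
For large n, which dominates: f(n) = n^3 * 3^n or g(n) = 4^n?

g(n) = 4^n grows faster: 4^n / (n^3 3^n) = (4/3)^n / n^3 -> infinity since 4/3 > 1.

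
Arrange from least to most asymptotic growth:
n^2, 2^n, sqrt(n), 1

Ordered by growth rate: 1 < sqrt(n) < n^2 < 2^n.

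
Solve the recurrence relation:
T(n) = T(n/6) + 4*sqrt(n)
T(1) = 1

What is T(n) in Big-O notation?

Each level contributes sqrt(n/6^k). Geometric series with ratio 1/sqrt(6) < 1 sums to O(sqrt(n)).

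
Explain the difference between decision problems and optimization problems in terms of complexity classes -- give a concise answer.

Decision problems have yes/no answers and are classified into P, NP, etc. Optimization problems seek the best solution. Every optimization problem has a corresponding decision version. If the decision version is NP-complete, the optimization version is NP-hard.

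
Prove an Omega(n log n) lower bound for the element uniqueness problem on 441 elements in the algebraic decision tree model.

In the algebraic decision tree model, element uniqueness on 441 elements is equivalent to determining which cell of an arrangement of C(441,2) = 97020 hyperplanes x_i = x_j contains the input point. Ben-Or's theorem shows this requires Omega(n log n).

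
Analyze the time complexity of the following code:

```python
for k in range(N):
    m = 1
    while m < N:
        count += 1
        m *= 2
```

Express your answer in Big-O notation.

Time complexity: O(n log n).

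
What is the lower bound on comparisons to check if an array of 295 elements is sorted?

To verify 295 elements are sorted, we must compare each consecutive pair. Skipping any pair allows an adversary to swap them. Therefore 294 comparisons are necessary and sufficient.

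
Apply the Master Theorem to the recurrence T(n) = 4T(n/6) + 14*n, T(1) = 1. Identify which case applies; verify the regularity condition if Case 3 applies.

a=4, b=6, f(n)=14*n.
log_6(4) = 0.7737 < 1.
f(n) = Omega(n^(0.7737+epsilon)) for some epsilon > 0, so Case 3 is the candidate.
Regularity: a*f(n/b) = 4*14*(n/6)^1 = (4/6)*14*n^1 <= c*f(n) with c = 4/6 < 1. Satisfied.
Case 3: T(n) = Theta(n).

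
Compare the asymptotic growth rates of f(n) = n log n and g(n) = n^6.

g(n) = n^6 grows faster: n^6 / (n log n) = n^5/log n -> infinity.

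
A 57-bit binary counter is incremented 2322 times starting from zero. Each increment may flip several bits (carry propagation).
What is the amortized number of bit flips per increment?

Bit i flips on every 2^i-th increment, so over 2322 increments bit i flips floor(2322/2^i) times. Summing over i: total flips < 2 * 2322. Amortized: < 2 = O(1) per increment.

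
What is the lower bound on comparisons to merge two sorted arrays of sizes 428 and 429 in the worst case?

Adversary: with |428 - 429| <= 1 the inputs can be fully interleaved so that every adjacent pair in the merged output comes from different arrays. Then each of the 856 adjacent pairs must be directly compared, or the algorithm cannot determine their relative order. Standard merge meets this bound.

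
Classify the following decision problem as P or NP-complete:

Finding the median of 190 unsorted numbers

This problem is in P: linear-time selection (median-of-medians) runs in O(n).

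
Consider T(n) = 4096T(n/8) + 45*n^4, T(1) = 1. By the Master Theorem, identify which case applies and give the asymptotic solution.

a=4096, b=8, f(n)=45*n^4.
log_8(4096) = 4, so n^(log_b(a)) = n^4.
f(n) = Theta(n^4), so Case 2 applies.
T(n) = Theta(n^4 log n).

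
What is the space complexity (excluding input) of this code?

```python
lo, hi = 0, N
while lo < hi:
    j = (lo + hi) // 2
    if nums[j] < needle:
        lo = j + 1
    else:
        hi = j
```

Space complexity: O(1).
Only a constant amount of auxiliary storage is used; nothing grows with n.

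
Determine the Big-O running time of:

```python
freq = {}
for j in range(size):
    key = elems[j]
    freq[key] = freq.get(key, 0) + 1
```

Time complexity: O(n).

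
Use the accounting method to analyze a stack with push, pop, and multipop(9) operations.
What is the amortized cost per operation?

Assign 2 credits per push (1 for the push, 1 saved for a future pop). Each pop or element popped by multipop(9) uses 1 saved credit. Total credits never go negative, so amortized cost is O(1).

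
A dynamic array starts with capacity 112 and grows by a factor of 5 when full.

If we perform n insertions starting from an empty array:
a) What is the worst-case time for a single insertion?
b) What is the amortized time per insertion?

(a) Worst-case single insertion: O(n) -- when the array is full at capacity c, the resize copies all c elements, and c can be Theta(n).
(b) Resizes happen at sizes 112, 560, 2800, ... Total copy cost for n insertions: 112 + 560 + ... = O(n) (geometric series with ratio 1/5). Amortized cost per insertion: O(n)/n = O(1).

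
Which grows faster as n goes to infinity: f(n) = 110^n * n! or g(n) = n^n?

f(n) = 110^n * n! grows faster: by Stirling n! ~ sqrt(2 pi n)(n/e)^n, so 110^n n! / n^n ~ (110/e)^n sqrt(2 pi n) -> infinity since 110/e > 1.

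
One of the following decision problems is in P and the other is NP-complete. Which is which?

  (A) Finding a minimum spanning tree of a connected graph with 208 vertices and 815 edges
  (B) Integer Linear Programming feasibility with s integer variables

(A) is P: Kruskal's / Prim's algorithms run in polynomial time.
(B) is NP-complete: ILP feasibility is NP-complete (LP relaxation is in P).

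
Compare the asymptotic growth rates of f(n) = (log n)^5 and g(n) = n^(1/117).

g(n) = n^(1/117) grows faster: any positive power of n dominates any polylog.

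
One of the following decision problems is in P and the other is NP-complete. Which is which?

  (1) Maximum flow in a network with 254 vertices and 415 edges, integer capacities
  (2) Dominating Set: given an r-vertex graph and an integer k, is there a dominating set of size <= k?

(1) is P: Edmonds-Karp / push-relabel run in polynomial time.
(2) is NP-complete: reduces from Set Cover (with k part of the input).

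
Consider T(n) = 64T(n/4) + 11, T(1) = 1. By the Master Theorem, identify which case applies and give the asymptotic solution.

a=64, b=4, f(n)=11.
log_4(64) = 3 > 0.
Since f(n) = O(n^0) is polynomially smaller than n^3, Case 1 applies.
T(n) = Theta(n^3).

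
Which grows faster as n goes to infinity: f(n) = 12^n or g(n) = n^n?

g(n) = n^n grows faster: n^n / 12^n = (n/12)^n -> infinity once n > 12.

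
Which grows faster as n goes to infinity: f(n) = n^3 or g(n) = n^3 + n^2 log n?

f(n) = n^3 and g(n) = n^3 + n^2 log n are Theta of each other: the lower-order n^2 log n term is o(n^3); both are Theta(n^3).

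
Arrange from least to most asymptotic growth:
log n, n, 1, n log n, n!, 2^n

Ordered by growth rate: 1 < log n < n < n log n < 2^n < n!.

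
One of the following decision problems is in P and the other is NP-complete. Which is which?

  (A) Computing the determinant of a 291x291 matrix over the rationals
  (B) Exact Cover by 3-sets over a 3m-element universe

(A) is P: Gaussian elimination runs in O(n^3).
(B) is NP-complete: one of Karp's 21 NP-complete problems.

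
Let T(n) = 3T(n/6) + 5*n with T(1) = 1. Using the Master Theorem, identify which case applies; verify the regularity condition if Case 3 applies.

a=3, b=6, f(n)=5*n.
log_6(3) = 0.6131 < 1.
f(n) = Omega(n^(0.6131+epsilon)) for some epsilon > 0, so Case 3 is the candidate.
Regularity: a*f(n/b) = 3*5*(n/6)^1 = (3/6)*5*n^1 <= c*f(n) with c = 3/6 < 1. Satisfied.
Case 3: T(n) = Theta(n).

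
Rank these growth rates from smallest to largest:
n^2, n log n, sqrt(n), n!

Ordered by growth rate: sqrt(n) < n log n < n^2 < n!.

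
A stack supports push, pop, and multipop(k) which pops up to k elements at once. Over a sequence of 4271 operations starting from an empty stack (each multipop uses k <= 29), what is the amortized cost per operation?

Each element is pushed exactly once and popped at most once (whether by pop or as part of a multipop). So the total number of individual pops over the whole sequence is at most the number of pushes, which is at most 4271. Total work <= 2 * 4271, hence O(1) amortized per operation.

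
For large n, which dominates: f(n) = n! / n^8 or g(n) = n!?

g(n) = n! grows faster: the ratio n!/(n!/n^8) = n^8 -> infinity.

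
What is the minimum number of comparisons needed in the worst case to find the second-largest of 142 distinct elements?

Lower bound: finding the max needs 142-1 comparisons. By the adversary weight-doubling argument, the max must personally win >= ceil(log_2(142)) = 8 comparisons; the 2nd-largest is among those 8 losers, needing 8-1 more comparisons. Total >= 142-1 + 8-1 = 148. A balanced knockout tournament achieves this.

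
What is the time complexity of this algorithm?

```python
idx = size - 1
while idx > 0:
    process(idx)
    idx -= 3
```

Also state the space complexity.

Time complexity: O(n).
Space complexity: O(1).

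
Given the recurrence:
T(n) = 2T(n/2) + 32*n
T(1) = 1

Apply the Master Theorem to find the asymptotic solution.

a=2, b=2, f(n)=32*n. log_2(2) = 1. Case 2: T(n) = O(n log n).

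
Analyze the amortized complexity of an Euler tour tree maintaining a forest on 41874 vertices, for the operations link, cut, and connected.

An Euler tour tree stores each tree's Euler tour as a balanced BST keyed by tour position. On 41874 vertices: link concatenates two tours via O(1) splits/joins of size <= 2*41874 (O(log n)); cut splits the tour at the two occurrences of the edge (O(log n)); connected compares BST roots (O(log n) to find the root). All O(log n) amortized.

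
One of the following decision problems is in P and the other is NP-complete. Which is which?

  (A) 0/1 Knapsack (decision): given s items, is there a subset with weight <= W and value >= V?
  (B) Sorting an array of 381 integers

(A) is NP-complete: reduces from Subset Sum.
(B) is P: merge sort runs in O(n log n).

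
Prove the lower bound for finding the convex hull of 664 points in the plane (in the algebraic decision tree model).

Reduction from sorting: given 664 numbers x_1,...,x_{664}, map x_i to the point (x_i, x_i^2) on the parabola y = x^2. All points are on the convex hull, and walking the hull gives them in sorted x-order. Since sorting requires Omega(n log n), so does planar convex hull.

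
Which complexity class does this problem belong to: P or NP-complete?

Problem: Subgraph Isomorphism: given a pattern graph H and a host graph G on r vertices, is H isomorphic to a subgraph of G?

This problem is NP-complete: generalizes Clique and Hamiltonian Path (pattern size is part of the input).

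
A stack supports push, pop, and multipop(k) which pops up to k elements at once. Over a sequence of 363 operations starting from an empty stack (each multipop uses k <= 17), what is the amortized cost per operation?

Each element is pushed exactly once and popped at most once (whether by pop or as part of a multipop). So the total number of individual pops over the whole sequence is at most the number of pushes, which is at most 363. Total work <= 2 * 363, hence O(1) amortized per operation.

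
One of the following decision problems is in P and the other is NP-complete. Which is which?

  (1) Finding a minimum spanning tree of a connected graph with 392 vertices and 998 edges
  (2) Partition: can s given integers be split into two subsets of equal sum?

(1) is P: Kruskal's / Prim's algorithms run in polynomial time.
(2) is NP-complete: Subset Sum reduces to it (one of Karp's 21 NP-complete problems).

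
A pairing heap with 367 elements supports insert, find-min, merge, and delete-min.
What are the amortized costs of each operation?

Pairing heaps are self-adjusting heap-ordered trees. Insert and merge link two roots: O(1). Find-min reads the root: O(1). Delete-min removes the root, then pairs children in two passes; amortized cost is O(log 367) = O(log n).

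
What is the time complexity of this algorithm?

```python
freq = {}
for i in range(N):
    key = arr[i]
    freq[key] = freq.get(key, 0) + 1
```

Time complexity: O(n).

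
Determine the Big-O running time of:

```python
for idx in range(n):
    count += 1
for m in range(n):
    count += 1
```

Time complexity: O(n).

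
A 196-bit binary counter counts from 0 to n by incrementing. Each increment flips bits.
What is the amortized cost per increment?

Bit i flips every 2^i increments. Total flips over n increments: sum_{i=0}^{196} n/2^i < 2n. Amortized cost: 2n/n = O(1).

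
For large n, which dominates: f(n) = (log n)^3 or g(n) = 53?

f(n) = (log n)^3 grows faster: any unbounded function dominates a constant.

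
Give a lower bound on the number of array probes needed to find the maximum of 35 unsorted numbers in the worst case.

Adversary: any unprobed cell could hold a value larger than everything seen so far. If fewer than 35 cells are probed, the adversary places the max in an unprobed cell. So all 35 cells must be examined; together with 35-1 comparisons this is tight.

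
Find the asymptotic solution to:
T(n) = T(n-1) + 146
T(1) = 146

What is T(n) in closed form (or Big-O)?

Unrolling: T(n) = T(n-1) + 146 = T(n-2) + 2*146 = ... = T(1) + (n-1)*146 = 146 + (n-1)*146 = 146n.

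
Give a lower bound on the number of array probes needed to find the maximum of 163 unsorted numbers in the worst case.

Adversary: any unprobed cell could hold a value larger than everything seen so far. If fewer than 163 cells are probed, the adversary places the max in an unprobed cell. So all 163 cells must be examined; together with 163-1 comparisons this is tight.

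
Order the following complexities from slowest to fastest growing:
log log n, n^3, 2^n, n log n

Ordered by growth rate: log log n < n log n < n^3 < 2^n.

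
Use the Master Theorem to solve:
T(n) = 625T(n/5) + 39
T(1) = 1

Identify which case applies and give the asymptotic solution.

a=625, b=5, f(n)=39.
log_5(625) = 4 > 0.
Since f(n) = O(n^0) is polynomially smaller than n^4, Case 1 applies.
T(n) = Theta(n^4).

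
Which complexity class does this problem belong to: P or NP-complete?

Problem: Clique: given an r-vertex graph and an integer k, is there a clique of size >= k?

This problem is NP-complete: complement of Independent Set / Vertex Cover (with k part of the input).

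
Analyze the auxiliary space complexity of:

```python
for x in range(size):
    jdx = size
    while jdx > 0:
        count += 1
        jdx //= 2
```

Space complexity: O(1).
Only a constant amount of auxiliary storage is used; nothing grows with n.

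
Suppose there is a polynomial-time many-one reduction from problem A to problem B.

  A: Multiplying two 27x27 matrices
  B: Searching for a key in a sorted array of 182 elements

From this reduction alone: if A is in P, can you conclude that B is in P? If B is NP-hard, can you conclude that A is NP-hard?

A poly-time reduction A <=_p B transfers tractability DOWN (B easy => A easy) and hardness UP (A hard => B hard), not the reverse.
From A in P, the reduction alone does NOT give B in P: any problem in P trivially reduces to SAT, yet SAT is not known to be in P.
From B NP-hard, the reduction alone does NOT give A NP-hard: again, easy problems reduce to hard ones.
(Here in fact A is P and B is P.)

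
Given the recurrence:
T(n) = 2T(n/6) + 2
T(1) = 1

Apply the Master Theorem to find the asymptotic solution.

a=2, b=6, f(n)=2. log_6(2) = 0.3869. Case 1 of Master Theorem: T(n) = O(n^0.3869).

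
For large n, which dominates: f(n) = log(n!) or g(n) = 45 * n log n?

f(n) = log(n!) and g(n) = 45 * n log n are Theta of each other: Stirling: log(n!) = n log n - n + O(log n) = Theta(n log n); the constant 45 doesn't change the Theta class.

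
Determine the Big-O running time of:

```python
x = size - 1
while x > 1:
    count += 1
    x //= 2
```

Time complexity: O(log n).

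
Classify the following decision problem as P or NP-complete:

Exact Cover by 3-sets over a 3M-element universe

This problem is NP-complete: one of Karp's 21 NP-complete problems.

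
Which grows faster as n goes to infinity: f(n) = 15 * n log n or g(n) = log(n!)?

f(n) = 15 * n log n and g(n) = log(n!) are Theta of each other: Stirling: log(n!) = n log n - n + O(log n) = Theta(n log n); the constant 15 doesn't change the Theta class.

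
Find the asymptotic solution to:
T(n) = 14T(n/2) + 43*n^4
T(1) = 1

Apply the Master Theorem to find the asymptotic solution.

a=14, b=2, f(n)=43*n^4. log_2(14) = 3.807 < 4. Case 3: T(n) = O(n^4).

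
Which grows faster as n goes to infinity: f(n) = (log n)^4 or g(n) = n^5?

g(n) = n^5 grows faster: any positive polynomial dominates any polylog.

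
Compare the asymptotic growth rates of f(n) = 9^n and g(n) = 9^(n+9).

f(n) = 9^n and g(n) = 9^(n+9) are Theta of each other: 9^(n+9) = 9^9 * 9^n = Theta(9^n).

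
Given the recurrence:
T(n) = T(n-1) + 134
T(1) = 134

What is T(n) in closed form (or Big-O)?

Unrolling: T(n) = T(n-1) + 134 = T(n-2) + 2*134 = ... = T(1) + (n-1)*134 = 134 + (n-1)*134 = 134n.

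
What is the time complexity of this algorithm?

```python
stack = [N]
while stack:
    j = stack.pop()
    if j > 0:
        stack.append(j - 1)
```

Time complexity: O(n).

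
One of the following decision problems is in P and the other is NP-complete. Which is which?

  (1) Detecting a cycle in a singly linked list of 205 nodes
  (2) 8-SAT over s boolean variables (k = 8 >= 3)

(1) is P: Floyd's tortoise-and-hare runs in O(n) time, O(1) space.
(2) is NP-complete: 3-SAT is NP-complete (Cook-Levin); k-SAT for k>=3 reduces from 3-SAT.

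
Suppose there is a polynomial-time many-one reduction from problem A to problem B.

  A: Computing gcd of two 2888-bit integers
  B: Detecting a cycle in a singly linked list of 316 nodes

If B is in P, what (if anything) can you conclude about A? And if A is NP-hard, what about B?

A poly-time reduction A <=_p B means any A-instance can be transformed to a B-instance in poly time.
If B is in P: compose the reduction with B's poly-time algorithm to solve A in poly time, so A is in P.
If A is NP-hard: every NP problem reduces to A, which reduces to B; composing reductions, every NP problem reduces to B, so B is NP-hard.
(Here in fact A is P and B is P.)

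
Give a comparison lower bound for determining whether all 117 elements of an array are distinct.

In the algebraic decision-tree model, the YES region for element distinctness on 117 elements has 117! connected components (one per ordering). Ben-Or's theorem then gives a lower bound of Omega(log(n!)) = Omega(n log n).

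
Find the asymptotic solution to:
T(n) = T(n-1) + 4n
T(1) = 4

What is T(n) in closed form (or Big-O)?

Unrolling: T(n) = 4 + 4*(2 + 3 + ... + n) = 4 + 4*(n(n+1)/2 - 1) = O(n^2).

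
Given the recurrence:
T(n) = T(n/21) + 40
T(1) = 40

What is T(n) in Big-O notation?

Each step divides n by 21 and adds 40. After log_21(n) steps, T(n) = O(log n).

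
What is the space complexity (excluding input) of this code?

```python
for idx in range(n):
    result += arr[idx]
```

Space complexity: O(1).
Only a constant amount of auxiliary storage is used; nothing grows with n.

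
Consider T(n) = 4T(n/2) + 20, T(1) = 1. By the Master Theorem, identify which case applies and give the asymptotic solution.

a=4, b=2, f(n)=20.
log_2(4) = 2 > 0.
Since f(n) = O(n^0) is polynomially smaller than n^2, Case 1 applies.
T(n) = Theta(n^2).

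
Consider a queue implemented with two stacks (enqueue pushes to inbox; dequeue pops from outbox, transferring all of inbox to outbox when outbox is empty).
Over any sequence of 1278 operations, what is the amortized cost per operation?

Each element is pushed to inbox once, popped once, pushed to outbox once, and popped once: 4 unit operations over its lifetime. Over 1278 operations the total work is O(1278). Amortized O(1) per enqueue/dequeue.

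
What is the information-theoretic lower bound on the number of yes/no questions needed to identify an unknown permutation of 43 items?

There are 43! = 60415263063373835637355132068513997507264512000000000 permutations. Each yes/no question gives at most 1 bit, so at least ceil(log_2(60415263063373835637355132068513997507264512000000000)) = 176 questions are needed.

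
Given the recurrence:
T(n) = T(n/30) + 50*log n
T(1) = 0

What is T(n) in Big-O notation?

Each of the log_30(n) levels adds O(log n). T(n) = O(log^2 n).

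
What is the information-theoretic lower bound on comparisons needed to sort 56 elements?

There are 56! = 710998587804863451854045647463724949736497978881168458687447040000000000000 possible orderings. Each comparison gives 1 bit. We need at least ceil(log_2(710998587804863451854045647463724949736497978881168458687447040000000000000)) = 249 comparisons.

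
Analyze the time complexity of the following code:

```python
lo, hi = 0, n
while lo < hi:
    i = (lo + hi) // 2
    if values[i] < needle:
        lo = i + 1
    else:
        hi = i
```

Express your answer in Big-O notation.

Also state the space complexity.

Time complexity: O(log n).
Space complexity: O(1).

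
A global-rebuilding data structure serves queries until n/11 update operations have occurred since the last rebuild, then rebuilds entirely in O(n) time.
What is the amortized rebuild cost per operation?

The O(n) rebuild is triggered by n/11 operations, so each contributes O(n)/(n/11) = O(11) = O(1) to the rebuild cost.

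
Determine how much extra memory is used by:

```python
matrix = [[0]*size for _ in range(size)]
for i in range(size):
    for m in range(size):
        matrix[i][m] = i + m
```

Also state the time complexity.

Space complexity: O(n^2).
A 2D structure of size n x n is allocated.
Time complexity: O(n^2).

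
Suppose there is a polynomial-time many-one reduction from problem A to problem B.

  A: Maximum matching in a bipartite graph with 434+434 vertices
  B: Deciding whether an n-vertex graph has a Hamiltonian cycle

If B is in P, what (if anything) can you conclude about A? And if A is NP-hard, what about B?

A poly-time reduction A <=_p B means any A-instance can be transformed to a B-instance in poly time.
If B is in P: compose the reduction with B's poly-time algorithm to solve A in poly time, so A is in P.
If A is NP-hard: every NP problem reduces to A, which reduces to B; composing reductions, every NP problem reduces to B, so B is NP-hard.
(Here in fact A is P and B is NP-complete.)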